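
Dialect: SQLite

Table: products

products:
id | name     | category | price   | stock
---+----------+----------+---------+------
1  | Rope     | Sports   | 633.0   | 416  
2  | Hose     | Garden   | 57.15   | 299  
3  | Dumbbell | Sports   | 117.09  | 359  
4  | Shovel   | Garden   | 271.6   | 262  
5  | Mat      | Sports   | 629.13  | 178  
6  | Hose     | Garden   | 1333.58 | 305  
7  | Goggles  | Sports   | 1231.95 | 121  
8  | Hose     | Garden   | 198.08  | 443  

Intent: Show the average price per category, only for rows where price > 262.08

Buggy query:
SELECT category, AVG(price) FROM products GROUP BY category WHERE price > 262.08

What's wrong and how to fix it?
Bug: WHERE cannot follow GROUP BY

Fix: Place WHERE between FROM and GROUP BY

Corrected query:
SELECT category, AVG(price) FROM products WHERE price > 262.08 GROUP BY category

Result:
category | AVG(price)
---------+-----------
Garden   | 802.59    
Sports   | 831.36    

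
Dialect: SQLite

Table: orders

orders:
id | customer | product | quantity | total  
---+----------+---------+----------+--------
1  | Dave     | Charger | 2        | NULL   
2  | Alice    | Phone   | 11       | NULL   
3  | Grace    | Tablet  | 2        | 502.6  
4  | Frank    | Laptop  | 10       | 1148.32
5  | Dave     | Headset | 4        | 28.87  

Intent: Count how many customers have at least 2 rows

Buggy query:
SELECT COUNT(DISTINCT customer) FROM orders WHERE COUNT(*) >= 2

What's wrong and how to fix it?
Bug: WHERE filters individual rows, not groups, so a group-level COUNT is invalid there

Fix: Use a subquery that GROUPs and filters with HAVING, then count its rows

Corrected query:
SELECT COUNT(*) FROM (SELECT customer FROM orders GROUP BY customer HAVING COUNT(*) >= 2)

Result:
COUNT(*)
--------
1       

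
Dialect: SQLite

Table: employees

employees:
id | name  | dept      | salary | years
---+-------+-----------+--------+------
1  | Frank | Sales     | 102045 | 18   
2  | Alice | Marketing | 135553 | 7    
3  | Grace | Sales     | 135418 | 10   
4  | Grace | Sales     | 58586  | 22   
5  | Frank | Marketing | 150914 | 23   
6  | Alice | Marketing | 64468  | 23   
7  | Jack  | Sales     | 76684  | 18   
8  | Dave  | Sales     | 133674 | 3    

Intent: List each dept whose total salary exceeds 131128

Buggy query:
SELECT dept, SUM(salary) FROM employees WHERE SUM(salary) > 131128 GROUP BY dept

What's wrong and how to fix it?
Bug: Aggregate functions cannot appear in a WHERE clause

Fix: Move the aggregate condition to a HAVING clause

Corrected query:
SELECT dept, SUM(salary) FROM employees GROUP BY dept HAVING SUM(salary) > 131128

Result:
dept      | SUM(salary)
----------+------------
Marketing | 350935     
Sales     | 506407     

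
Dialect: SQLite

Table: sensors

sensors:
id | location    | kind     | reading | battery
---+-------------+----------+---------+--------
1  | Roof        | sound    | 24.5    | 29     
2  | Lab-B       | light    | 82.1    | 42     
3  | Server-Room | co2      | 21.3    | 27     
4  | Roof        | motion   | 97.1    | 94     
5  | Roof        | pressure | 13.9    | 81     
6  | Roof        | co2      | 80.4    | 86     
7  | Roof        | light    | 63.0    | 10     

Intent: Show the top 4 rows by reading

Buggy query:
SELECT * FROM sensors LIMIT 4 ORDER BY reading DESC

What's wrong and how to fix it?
Bug: ORDER BY cannot follow LIMIT; LIMIT is the final clause

Fix: Swap the clauses: ORDER BY first, then LIMIT

Corrected query:
SELECT * FROM sensors ORDER BY reading DESC LIMIT 4

Result:
id | location | kind   | reading | battery
---+----------+--------+---------+--------
4  | Roof     | motion | 97.1    | 94     
2  | Lab-B    | light  | 82.1    | 42     
6  | Roof     | co2    | 80.4    | 86     
7  | Roof     | light  | 63      | 10     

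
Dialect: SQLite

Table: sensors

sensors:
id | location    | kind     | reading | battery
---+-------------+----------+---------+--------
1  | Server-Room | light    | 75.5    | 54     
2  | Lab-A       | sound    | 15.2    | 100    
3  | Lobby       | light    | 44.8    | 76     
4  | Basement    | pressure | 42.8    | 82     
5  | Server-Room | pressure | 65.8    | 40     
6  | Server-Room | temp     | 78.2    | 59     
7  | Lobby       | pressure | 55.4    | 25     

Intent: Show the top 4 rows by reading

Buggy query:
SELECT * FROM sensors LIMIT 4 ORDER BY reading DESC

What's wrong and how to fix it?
Bug: LIMIT must come after ORDER BY

Fix: Sort with ORDER BY, then apply LIMIT

Corrected query:
SELECT * FROM sensors ORDER BY reading DESC LIMIT 4

Result:
id | location    | kind     | reading | battery
---+-------------+----------+---------+--------
6  | Server-Room | temp     | 78.2    | 59     
1  | Server-Room | light    | 75.5    | 54     
5  | Server-Room | pressure | 65.8    | 40     
7  | Lobby       | pressure | 55.4    | 25     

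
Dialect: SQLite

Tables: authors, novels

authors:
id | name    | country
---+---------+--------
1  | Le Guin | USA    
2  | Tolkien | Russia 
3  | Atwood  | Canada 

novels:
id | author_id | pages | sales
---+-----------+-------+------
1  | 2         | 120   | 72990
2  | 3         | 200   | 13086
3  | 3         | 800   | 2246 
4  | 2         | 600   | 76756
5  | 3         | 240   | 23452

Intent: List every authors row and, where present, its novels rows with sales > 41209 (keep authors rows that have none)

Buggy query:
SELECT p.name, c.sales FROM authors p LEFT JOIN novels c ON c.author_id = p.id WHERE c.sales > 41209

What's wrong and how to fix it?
Bug: Filtering c.sales in WHERE discards the NULL rows produced by LEFT JOIN, turning it into an inner join

Fix: Put 'c.sales > 41209' in the JOIN's ON clause instead of WHERE

Corrected query:
SELECT p.name, c.sales FROM authors p LEFT JOIN novels c ON c.author_id = p.id AND c.sales > 41209

Result:
name    | sales
--------+------
Le Guin | NULL 
Tolkien | 72990
Tolkien | 76756
Atwood  | NULL 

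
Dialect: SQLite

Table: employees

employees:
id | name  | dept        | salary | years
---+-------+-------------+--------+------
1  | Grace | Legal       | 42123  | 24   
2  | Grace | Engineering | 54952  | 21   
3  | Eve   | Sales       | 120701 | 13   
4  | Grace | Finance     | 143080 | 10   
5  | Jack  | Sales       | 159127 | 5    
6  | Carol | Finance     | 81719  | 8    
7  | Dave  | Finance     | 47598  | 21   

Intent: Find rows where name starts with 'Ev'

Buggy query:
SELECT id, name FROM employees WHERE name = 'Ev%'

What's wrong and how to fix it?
Bug: Wildcards only work with LIKE; '=' treats '%' as a literal character

Fix: Replace '=' with LIKE so 'Ev%' is treated as a pattern

Corrected query:
SELECT id, name FROM employees WHERE name LIKE 'Ev%'

Result:
id | name
---+-----
3  | Eve 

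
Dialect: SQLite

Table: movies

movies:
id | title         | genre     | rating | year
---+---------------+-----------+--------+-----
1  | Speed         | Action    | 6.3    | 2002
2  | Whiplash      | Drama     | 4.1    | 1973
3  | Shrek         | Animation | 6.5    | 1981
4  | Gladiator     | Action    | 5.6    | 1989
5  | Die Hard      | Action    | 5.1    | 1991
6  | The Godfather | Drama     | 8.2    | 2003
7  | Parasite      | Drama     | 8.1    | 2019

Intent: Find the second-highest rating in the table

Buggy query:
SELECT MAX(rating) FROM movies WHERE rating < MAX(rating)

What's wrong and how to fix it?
Bug: The inner MAX is an aggregate inside WHERE, which is not allowed

Fix: Compute the overall MAX in a subquery, then take MAX of rows below it

Corrected query:
SELECT MAX(rating) FROM movies WHERE rating < (SELECT MAX(rating) FROM movies)

Result:
MAX(rating)
-----------
8.1        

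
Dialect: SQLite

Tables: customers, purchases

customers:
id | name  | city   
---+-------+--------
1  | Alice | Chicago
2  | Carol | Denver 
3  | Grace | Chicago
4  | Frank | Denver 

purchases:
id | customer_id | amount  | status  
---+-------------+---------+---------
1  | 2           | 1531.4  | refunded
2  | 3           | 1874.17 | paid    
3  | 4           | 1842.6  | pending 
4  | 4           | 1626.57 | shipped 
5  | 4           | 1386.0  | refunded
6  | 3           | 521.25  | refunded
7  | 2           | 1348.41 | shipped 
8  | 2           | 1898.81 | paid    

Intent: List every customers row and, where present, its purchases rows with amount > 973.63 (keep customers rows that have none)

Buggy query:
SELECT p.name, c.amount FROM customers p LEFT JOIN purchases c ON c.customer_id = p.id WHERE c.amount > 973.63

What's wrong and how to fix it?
Bug: Filtering c.amount in WHERE discards the NULL rows produced by LEFT JOIN, turning it into an inner join

Fix: Move the right-table condition into the ON clause so unmatched parents are kept

Corrected query:
SELECT p.name, c.amount FROM customers p LEFT JOIN purchases c ON c.customer_id = p.id AND c.amount > 973.63

Result:
name  | amount 
------+--------
Alice | NULL   
Carol | 1348.41
Carol | 1531.4 
Carol | 1898.81
Grace | 1874.17
Frank | 1386   
Frank | 1626.57
Frank | 1842.6 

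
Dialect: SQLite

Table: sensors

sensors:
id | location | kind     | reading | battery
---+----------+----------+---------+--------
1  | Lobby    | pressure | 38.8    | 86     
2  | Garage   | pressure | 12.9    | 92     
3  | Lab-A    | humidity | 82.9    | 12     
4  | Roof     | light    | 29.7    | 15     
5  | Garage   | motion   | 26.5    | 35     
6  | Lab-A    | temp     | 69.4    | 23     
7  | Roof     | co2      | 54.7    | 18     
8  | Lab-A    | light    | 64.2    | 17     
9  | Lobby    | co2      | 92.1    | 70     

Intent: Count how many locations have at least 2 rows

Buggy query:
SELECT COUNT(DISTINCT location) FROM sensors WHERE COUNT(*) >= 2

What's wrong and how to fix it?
Bug: WHERE filters individual rows, not groups, so a group-level COUNT is invalid there

Fix: Use a subquery that GROUPs and filters with HAVING, then count its rows

Corrected query:
SELECT COUNT(*) FROM (SELECT location FROM sensors GROUP BY location HAVING COUNT(*) >= 2)

Result:
COUNT(*)
--------
4       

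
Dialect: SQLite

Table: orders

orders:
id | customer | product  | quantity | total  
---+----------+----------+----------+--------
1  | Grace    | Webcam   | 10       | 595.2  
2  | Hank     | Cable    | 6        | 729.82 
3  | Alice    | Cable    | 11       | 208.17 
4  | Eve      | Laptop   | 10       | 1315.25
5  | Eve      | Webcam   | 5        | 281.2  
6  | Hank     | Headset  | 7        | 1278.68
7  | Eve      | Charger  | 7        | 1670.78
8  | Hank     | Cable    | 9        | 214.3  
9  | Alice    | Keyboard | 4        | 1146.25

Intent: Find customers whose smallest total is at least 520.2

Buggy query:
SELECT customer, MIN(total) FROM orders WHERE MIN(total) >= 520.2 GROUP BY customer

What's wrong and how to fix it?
Bug: Aggregates like MIN are computed per group after WHERE runs

Fix: Use HAVING for the per-group MIN condition

Corrected query:
SELECT customer, MIN(total) FROM orders GROUP BY customer HAVING MIN(total) >= 520.2

Result:
customer | MIN(total)
---------+-----------
Grace    | 595.2     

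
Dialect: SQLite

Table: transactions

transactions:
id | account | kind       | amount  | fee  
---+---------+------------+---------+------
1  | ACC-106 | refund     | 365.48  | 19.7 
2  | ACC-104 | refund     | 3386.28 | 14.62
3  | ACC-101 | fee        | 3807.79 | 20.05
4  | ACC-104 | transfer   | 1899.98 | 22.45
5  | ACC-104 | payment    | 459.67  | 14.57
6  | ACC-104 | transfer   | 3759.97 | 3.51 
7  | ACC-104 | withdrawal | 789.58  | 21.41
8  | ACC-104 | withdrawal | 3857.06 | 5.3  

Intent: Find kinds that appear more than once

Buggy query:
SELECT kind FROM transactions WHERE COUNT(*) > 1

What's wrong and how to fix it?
Bug: WHERE can't reference COUNT(*); aggregates are computed after WHERE

Fix: Group first, then use HAVING for the count condition

Corrected query:
SELECT kind FROM transactions GROUP BY kind HAVING COUNT(*) > 1

Result:
kind      
----------
refund    
transfer  
withdrawal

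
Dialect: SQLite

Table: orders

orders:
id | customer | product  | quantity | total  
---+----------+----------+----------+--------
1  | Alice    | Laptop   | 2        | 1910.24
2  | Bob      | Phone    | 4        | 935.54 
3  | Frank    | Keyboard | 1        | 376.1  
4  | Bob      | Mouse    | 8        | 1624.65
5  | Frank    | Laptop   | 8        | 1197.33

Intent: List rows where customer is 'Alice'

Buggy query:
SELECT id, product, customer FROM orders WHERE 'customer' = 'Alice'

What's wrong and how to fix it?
Bug: 'customer' in single quotes is a string literal, not the column; the comparison is literal-vs-literal and never true

Fix: Remove the quotes around the column name (or use double quotes for an identifier)

Corrected query:
SELECT id, product, customer FROM orders WHERE customer = 'Alice'

Result:
id | product | customer
---+---------+---------
1  | Laptop  | Alice   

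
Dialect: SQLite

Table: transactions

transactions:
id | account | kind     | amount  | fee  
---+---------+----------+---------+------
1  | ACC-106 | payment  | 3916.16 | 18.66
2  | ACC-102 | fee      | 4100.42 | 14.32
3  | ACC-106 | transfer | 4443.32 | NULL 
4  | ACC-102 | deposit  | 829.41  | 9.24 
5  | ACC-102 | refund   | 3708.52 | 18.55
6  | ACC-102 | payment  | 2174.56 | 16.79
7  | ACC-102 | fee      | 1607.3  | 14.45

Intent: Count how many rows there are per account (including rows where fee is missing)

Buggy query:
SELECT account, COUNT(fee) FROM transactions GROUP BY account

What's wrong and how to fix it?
Bug: COUNT(column) counts non-NULL values only; rows with NULL fee aren't counted

Fix: Replace COUNT(fee) with COUNT(*)

Corrected query:
SELECT account, COUNT(*) FROM transactions GROUP BY account

Result:
account | COUNT(*)
--------+---------
ACC-102 | 5       
ACC-106 | 2       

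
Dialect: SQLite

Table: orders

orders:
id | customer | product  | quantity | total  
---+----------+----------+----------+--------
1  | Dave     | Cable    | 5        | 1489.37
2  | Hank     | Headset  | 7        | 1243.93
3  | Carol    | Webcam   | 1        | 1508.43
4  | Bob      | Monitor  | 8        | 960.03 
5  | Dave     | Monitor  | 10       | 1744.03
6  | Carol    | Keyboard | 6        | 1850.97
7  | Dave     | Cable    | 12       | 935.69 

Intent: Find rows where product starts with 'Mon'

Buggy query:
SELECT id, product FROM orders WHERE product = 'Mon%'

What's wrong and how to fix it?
Bug: Wildcards only work with LIKE; '=' treats '%' as a literal character

Fix: Replace '=' with LIKE so 'Mon%' is treated as a pattern

Corrected query:
SELECT id, product FROM orders WHERE product LIKE 'Mon%'

Result:
id | product
---+--------
4  | Monitor
5  | Monitor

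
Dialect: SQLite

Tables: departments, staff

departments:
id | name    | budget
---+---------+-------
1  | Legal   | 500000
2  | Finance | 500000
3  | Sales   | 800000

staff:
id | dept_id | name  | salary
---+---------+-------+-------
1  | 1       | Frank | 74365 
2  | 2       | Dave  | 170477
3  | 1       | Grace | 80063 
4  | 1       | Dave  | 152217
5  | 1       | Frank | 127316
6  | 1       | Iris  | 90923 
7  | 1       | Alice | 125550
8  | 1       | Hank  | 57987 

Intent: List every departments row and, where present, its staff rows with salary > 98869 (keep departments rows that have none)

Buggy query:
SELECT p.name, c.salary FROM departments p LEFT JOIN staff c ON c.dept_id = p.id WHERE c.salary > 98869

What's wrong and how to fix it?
Bug: A WHERE condition on the right-hand table after LEFT JOIN drops unmatched parents

Fix: Move the right-table condition into the ON clause so unmatched parents are kept

Corrected query:
SELECT p.name, c.salary FROM departments p LEFT JOIN staff c ON c.dept_id = p.id AND c.salary > 98869

Result:
name    | salary
--------+-------
Legal   | 125550
Legal   | 127316
Legal   | 152217
Finance | 170477
Sales   | NULL  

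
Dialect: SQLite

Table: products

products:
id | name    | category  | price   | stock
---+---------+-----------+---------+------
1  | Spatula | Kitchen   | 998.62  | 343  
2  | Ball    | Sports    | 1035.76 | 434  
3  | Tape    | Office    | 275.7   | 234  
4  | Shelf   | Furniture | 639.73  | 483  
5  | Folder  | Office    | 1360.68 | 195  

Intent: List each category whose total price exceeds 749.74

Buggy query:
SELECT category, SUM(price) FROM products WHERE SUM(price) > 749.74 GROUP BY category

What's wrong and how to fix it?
Bug: SUM(price) is an aggregate, but WHERE filters rows before aggregation

Fix: Move the aggregate condition to a HAVING clause

Corrected query:
SELECT category, SUM(price) FROM products GROUP BY category HAVING SUM(price) > 749.74

Result:
category | SUM(price)
---------+-----------
Kitchen  | 998.62    
Office   | 1636.38   
Sports   | 1035.76   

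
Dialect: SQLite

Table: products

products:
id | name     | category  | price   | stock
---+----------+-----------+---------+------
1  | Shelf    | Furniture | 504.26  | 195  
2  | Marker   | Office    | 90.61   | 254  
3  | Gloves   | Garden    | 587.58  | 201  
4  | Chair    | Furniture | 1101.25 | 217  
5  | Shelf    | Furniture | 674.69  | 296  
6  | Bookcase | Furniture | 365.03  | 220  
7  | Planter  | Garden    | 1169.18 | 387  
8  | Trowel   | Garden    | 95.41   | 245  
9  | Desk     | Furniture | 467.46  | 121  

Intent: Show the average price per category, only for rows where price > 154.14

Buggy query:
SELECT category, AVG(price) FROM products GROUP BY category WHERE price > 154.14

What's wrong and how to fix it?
Bug: WHERE cannot follow GROUP BY

Fix: Place WHERE between FROM and GROUP BY

Corrected query:
SELECT category, AVG(price) FROM products WHERE price > 154.14 GROUP BY category

Result:
category  | AVG(price)
----------+-----------
Furniture | 622.538   
Garden    | 878.38    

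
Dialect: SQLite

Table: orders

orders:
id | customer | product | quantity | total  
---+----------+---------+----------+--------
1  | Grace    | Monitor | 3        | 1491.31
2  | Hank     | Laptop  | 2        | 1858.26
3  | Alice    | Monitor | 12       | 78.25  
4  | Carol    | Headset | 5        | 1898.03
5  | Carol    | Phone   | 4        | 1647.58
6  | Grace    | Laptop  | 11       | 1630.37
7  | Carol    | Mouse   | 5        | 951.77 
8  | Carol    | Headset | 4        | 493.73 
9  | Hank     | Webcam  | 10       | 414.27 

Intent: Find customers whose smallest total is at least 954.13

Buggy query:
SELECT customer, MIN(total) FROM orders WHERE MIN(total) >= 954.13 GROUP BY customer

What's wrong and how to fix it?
Bug: MIN() in WHERE is a misuse of aggregate

Fix: Replace WHERE with HAVING after the GROUP BY

Corrected query:
SELECT customer, MIN(total) FROM orders GROUP BY customer HAVING MIN(total) >= 954.13

Result:
customer | MIN(total)
---------+-----------
Grace    | 1491.31   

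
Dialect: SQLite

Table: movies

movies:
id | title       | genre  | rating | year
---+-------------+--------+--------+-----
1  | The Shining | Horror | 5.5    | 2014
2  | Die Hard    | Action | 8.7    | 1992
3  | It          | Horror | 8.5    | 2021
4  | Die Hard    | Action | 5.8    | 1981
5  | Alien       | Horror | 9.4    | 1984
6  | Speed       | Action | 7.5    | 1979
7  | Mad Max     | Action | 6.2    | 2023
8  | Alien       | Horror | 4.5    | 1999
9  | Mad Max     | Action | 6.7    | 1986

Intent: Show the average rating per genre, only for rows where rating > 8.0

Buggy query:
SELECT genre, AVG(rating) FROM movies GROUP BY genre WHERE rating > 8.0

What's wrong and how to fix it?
Bug: Row-level WHERE must come before GROUP BY in the clause order

Fix: Move the WHERE clause before GROUP BY

Corrected query:
SELECT genre, AVG(rating) FROM movies WHERE rating > 8.0 GROUP BY genre

Result:
genre  | AVG(rating)
-------+------------
Action | 8.7        
Horror | 8.95       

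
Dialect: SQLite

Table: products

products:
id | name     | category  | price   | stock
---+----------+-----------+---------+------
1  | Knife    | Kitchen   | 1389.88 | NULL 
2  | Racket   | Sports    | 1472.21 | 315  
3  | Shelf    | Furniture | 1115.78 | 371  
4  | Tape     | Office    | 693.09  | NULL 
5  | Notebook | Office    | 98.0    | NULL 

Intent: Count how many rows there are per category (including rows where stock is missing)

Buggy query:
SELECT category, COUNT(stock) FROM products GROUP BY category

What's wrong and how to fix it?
Bug: COUNT(stock) skips NULLs, so groups with missing stock are undercounted

Fix: Use COUNT(*) to count all rows regardless of NULL

Corrected query:
SELECT category, COUNT(*) FROM products GROUP BY category

Result:
category  | COUNT(*)
----------+---------
Furniture | 1       
Kitchen   | 1       
Office    | 2       
Sports    | 1       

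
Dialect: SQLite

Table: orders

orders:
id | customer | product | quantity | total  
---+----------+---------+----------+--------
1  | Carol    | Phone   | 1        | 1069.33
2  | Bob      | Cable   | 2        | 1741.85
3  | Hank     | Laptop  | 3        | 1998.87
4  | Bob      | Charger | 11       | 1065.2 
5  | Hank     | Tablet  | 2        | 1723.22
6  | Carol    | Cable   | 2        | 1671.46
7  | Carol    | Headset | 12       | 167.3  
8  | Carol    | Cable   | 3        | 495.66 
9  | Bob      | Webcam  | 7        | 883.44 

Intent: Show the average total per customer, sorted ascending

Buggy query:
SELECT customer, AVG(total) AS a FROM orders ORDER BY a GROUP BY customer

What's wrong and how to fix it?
Bug: GROUP BY must precede ORDER BY

Fix: Move ORDER BY to the end, after GROUP BY

Corrected query:
SELECT customer, AVG(total) AS a FROM orders GROUP BY customer ORDER BY a

Result:
customer | a          
---------+------------
Carol    | 850.9375   
Bob      | 1230.163333
Hank     | 1861.045   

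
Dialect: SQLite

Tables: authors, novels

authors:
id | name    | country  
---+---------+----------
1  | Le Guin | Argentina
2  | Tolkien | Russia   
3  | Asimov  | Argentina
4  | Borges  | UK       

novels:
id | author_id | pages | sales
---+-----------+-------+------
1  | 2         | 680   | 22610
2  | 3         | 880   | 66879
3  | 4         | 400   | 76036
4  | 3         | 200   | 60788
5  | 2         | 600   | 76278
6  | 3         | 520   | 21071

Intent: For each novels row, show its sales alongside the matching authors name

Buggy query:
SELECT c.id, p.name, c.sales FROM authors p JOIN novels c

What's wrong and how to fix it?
Bug: JOIN with no ON clause produces a cartesian product; every novels row pairs with every authors row

Fix: Specify the join condition linking the foreign key to the parent id

Corrected query:
SELECT c.id, p.name, c.sales FROM authors p JOIN novels c ON c.author_id = p.id

Result:
id | name    | sales
---+---------+------
1  | Tolkien | 22610
2  | Asimov  | 66879
3  | Borges  | 76036
4  | Asimov  | 60788
5  | Tolkien | 76278
6  | Asimov  | 21071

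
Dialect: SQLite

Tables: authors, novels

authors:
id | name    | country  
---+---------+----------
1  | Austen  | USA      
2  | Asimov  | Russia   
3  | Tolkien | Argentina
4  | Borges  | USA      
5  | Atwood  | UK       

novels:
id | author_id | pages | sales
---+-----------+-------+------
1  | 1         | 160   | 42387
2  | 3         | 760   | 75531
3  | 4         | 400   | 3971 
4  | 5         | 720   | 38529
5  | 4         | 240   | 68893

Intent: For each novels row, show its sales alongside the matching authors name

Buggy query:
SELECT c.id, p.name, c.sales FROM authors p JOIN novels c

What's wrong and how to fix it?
Bug: Missing join condition: each novels row is matched to all authors rows instead of just its own

Fix: Add ON c.author_id = p.id to the JOIN

Corrected query:
SELECT c.id, p.name, c.sales FROM authors p JOIN novels c ON c.author_id = p.id

Result:
id | name    | sales
---+---------+------
1  | Austen  | 42387
2  | Tolkien | 75531
3  | Borges  | 3971 
4  | Atwood  | 38529
5  | Borges  | 68893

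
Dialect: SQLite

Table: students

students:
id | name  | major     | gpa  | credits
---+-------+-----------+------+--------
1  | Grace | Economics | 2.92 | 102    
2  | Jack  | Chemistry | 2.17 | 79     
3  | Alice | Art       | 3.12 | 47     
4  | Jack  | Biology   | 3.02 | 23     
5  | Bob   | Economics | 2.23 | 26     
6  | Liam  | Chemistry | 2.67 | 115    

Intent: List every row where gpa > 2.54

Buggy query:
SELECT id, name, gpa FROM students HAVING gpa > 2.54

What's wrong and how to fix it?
Bug: HAVING filters the output of aggregation, but this query has no GROUP BY and no aggregate functions, so SQLite rejects it (HAVING clause on a non-aggregate query); the condition here is per row

Fix: Replace HAVING with WHERE since the condition applies to individual rows

Corrected query:
SELECT id, name, gpa FROM students WHERE gpa > 2.54

Result:
id | name  | gpa 
---+-------+-----
1  | Grace | 2.92
3  | Alice | 3.12
4  | Jack  | 3.02
6  | Liam  | 2.67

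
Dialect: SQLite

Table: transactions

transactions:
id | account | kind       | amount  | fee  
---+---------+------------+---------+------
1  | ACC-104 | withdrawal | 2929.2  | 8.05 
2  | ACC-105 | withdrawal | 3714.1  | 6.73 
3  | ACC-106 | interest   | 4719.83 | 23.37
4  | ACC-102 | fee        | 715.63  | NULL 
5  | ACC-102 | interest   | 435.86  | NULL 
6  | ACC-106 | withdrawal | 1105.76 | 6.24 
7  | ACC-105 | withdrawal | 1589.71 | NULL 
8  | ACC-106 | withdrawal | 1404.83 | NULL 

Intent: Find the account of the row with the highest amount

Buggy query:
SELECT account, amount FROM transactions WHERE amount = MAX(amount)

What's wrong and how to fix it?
Bug: WHERE is evaluated per row; an aggregate over the whole table isn't defined there

Fix: Use a subquery: WHERE amount = (SELECT MAX(amount) FROM transactions)

Corrected query:
SELECT account, amount FROM transactions WHERE amount = (SELECT MAX(amount) FROM transactions)

Result:
account | amount 
--------+--------
ACC-106 | 4719.83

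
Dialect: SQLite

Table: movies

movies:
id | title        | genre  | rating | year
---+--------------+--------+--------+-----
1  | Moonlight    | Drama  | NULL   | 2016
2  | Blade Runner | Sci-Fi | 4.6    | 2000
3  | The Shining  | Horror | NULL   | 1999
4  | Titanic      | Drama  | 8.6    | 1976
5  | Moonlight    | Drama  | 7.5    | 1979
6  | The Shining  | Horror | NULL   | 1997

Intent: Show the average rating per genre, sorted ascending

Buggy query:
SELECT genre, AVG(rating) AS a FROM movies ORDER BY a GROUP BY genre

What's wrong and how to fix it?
Bug: GROUP BY must precede ORDER BY

Fix: Move ORDER BY to the end, after GROUP BY

Corrected query:
SELECT genre, AVG(rating) AS a FROM movies GROUP BY genre ORDER BY a

Result:
genre  | a   
-------+-----
Horror | NULL
Sci-Fi | 4.6 
Drama  | 8.05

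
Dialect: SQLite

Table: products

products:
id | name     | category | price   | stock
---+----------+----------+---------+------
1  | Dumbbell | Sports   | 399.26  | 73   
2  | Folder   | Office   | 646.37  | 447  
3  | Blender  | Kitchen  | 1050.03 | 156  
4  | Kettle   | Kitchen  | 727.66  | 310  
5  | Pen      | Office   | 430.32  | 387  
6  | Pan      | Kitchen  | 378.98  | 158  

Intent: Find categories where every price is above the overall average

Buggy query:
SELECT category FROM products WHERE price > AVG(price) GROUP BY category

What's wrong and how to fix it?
Bug: AVG() is an aggregate; it can't sit directly in WHERE

Fix: Use a subquery for AVG and a HAVING MIN(...) filter so the condition holds for every row in the group

Corrected query:
SELECT category FROM products GROUP BY category HAVING MIN(price) > (SELECT AVG(price) FROM products)

Result:
(no rows)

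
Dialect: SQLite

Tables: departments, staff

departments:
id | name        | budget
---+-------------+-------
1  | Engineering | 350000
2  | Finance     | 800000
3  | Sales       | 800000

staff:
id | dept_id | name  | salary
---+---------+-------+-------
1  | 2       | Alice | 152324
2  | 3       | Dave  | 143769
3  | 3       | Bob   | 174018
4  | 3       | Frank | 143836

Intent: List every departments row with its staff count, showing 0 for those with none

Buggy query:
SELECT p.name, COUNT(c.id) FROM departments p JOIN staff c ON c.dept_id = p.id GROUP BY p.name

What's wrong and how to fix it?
Bug: INNER JOIN drops departments rows that have no matching staff rows

Fix: Use LEFT JOIN so parents without children still appear (COUNT(c.id) gives 0)

Corrected query:
SELECT p.name, COUNT(c.id) FROM departments p LEFT JOIN staff c ON c.dept_id = p.id GROUP BY p.name

Result:
name        | COUNT(c.id)
------------+------------
Engineering | 0          
Finance     | 1          
Sales       | 3          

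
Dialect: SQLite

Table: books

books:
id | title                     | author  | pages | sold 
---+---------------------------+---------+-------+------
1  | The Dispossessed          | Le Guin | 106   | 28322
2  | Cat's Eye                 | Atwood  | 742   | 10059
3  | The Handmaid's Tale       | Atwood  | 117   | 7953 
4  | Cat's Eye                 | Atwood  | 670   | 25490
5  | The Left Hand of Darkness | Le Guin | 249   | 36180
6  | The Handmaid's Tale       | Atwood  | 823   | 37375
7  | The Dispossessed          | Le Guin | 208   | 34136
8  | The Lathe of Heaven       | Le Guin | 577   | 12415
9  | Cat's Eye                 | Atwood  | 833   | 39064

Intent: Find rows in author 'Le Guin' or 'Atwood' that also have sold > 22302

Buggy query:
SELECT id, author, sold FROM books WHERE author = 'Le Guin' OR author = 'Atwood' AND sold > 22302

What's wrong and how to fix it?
Bug: Without parentheses, AND is evaluated before OR, so the sold filter only applies to the 'Atwood' branch

Fix: Group the OR with parentheses (or use IN), then AND the threshold

Corrected query:
SELECT id, author, sold FROM books WHERE (author = 'Le Guin' OR author = 'Atwood') AND sold > 22302

Result:
id | author  | sold 
---+---------+------
1  | Le Guin | 28322
4  | Atwood  | 25490
5  | Le Guin | 36180
6  | Atwood  | 37375
7  | Le Guin | 34136
9  | Atwood  | 39064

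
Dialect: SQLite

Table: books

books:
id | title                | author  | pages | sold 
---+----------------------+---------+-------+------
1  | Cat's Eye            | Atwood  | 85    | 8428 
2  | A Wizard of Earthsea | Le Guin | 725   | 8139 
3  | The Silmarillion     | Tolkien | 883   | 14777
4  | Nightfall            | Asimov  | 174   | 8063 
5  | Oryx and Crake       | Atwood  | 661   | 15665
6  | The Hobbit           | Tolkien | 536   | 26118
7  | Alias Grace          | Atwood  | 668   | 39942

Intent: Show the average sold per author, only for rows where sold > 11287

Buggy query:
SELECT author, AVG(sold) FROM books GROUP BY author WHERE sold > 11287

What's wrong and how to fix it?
Bug: WHERE cannot follow GROUP BY

Fix: Move the WHERE clause before GROUP BY

Corrected query:
SELECT author, AVG(sold) FROM books WHERE sold > 11287 GROUP BY author

Result:
author  | AVG(sold)
--------+----------
Atwood  | 27803.5  
Tolkien | 20447.5  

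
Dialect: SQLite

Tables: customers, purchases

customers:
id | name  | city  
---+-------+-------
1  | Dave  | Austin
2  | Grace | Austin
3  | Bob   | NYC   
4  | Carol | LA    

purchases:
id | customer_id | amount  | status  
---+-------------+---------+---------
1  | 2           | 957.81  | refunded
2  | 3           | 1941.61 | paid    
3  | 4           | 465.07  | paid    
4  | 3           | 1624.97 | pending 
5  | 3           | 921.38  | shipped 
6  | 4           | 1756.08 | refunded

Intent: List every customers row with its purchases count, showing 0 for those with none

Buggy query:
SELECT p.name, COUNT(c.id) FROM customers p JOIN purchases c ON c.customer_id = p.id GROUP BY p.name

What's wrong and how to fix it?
Bug: An inner join excludes parents with zero children

Fix: Use LEFT JOIN so parents without children still appear (COUNT(c.id) gives 0)

Corrected query:
SELECT p.name, COUNT(c.id) FROM customers p LEFT JOIN purchases c ON c.customer_id = p.id GROUP BY p.name

Result:
name  | COUNT(c.id)
------+------------
Bob   | 3          
Carol | 2          
Dave  | 0          
Grace | 1          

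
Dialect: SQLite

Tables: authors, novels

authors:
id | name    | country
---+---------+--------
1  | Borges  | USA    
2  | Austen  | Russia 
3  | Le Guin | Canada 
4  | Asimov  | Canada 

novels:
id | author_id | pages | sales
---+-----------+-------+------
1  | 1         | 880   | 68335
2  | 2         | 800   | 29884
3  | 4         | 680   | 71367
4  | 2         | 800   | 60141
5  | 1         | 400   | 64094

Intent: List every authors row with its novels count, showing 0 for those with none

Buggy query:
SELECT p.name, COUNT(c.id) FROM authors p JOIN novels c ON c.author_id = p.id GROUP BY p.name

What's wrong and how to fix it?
Bug: INNER JOIN drops authors rows that have no matching novels rows

Fix: Use LEFT JOIN so parents without children still appear (COUNT(c.id) gives 0)

Corrected query:
SELECT p.name, COUNT(c.id) FROM authors p LEFT JOIN novels c ON c.author_id = p.id GROUP BY p.name

Result:
name    | COUNT(c.id)
--------+------------
Asimov  | 1          
Austen  | 2          
Borges  | 2          
Le Guin | 0          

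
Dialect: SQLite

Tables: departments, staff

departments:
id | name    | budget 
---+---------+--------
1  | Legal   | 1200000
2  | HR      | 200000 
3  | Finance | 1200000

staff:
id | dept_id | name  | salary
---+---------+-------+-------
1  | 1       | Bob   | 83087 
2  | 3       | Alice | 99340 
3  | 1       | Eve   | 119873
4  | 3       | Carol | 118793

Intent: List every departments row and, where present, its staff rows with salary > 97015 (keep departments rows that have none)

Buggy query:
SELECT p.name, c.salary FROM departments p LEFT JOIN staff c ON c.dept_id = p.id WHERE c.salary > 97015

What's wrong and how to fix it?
Bug: Filtering c.salary in WHERE discards the NULL rows produced by LEFT JOIN, turning it into an inner join

Fix: Move the right-table condition into the ON clause so unmatched parents are kept

Corrected query:
SELECT p.name, c.salary FROM departments p LEFT JOIN staff c ON c.dept_id = p.id AND c.salary > 97015

Result:
name    | salary
--------+-------
Legal   | 119873
HR      | NULL  
Finance | 99340 
Finance | 118793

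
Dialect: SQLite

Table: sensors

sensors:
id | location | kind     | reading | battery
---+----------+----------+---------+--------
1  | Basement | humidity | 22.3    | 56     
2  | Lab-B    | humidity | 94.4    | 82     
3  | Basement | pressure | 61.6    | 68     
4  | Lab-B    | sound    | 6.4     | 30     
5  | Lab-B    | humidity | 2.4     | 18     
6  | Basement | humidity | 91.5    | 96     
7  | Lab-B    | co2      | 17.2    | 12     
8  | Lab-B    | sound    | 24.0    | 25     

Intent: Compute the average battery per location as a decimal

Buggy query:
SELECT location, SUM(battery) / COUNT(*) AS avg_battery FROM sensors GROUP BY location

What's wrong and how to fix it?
Bug: Both operands are integers, so '/' performs integer division and truncates

Fix: Cast one side to REAL so the division keeps the fractional part

Corrected query:
SELECT location, SUM(battery) * 1.0 / COUNT(*) AS avg_battery FROM sensors GROUP BY location

Result:
location | avg_battery
---------+------------
Basement | 73.333333  
Lab-B    | 33.4       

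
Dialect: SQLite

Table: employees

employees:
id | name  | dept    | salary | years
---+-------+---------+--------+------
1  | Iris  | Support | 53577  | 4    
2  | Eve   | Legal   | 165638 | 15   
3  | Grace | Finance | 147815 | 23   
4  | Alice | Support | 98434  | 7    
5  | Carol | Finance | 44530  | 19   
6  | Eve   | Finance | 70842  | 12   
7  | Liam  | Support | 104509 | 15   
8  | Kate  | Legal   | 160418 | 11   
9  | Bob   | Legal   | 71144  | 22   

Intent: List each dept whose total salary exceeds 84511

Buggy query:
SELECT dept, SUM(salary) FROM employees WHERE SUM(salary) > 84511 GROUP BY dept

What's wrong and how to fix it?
Bug: Aggregate functions cannot appear in a WHERE clause

Fix: Move the aggregate condition to a HAVING clause

Corrected query:
SELECT dept, SUM(salary) FROM employees GROUP BY dept HAVING SUM(salary) > 84511

Result:
dept    | SUM(salary)
--------+------------
Finance | 263187     
Legal   | 397200     
Support | 256520     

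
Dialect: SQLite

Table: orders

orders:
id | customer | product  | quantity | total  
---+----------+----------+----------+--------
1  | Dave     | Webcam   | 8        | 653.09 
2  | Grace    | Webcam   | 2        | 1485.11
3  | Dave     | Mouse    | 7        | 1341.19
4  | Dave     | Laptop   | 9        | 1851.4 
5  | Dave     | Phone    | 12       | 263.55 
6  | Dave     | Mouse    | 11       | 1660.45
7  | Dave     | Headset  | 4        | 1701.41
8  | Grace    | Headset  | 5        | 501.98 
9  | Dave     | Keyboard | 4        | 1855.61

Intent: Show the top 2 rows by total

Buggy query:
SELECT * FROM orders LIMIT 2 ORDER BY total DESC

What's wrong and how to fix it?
Bug: ORDER BY cannot follow LIMIT; LIMIT is the final clause

Fix: Swap the clauses: ORDER BY first, then LIMIT

Corrected query:
SELECT * FROM orders ORDER BY total DESC LIMIT 2

Result:
id | customer | product  | quantity | total  
---+----------+----------+----------+--------
9  | Dave     | Keyboard | 4        | 1855.61
4  | Dave     | Laptop   | 9        | 1851.4 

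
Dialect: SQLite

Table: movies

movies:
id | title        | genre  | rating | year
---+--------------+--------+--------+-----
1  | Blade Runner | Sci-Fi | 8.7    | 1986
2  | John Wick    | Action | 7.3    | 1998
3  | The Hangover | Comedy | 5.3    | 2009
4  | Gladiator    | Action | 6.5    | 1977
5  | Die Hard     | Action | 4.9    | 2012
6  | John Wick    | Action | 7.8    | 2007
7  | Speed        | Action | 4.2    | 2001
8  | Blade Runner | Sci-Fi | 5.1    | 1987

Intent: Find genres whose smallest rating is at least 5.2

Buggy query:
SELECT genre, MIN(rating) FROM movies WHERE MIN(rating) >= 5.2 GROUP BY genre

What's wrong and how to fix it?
Bug: MIN() in WHERE is a misuse of aggregate

Fix: Replace WHERE with HAVING after the GROUP BY

Corrected query:
SELECT genre, MIN(rating) FROM movies GROUP BY genre HAVING MIN(rating) >= 5.2

Result:
genre  | MIN(rating)
-------+------------
Comedy | 5.3        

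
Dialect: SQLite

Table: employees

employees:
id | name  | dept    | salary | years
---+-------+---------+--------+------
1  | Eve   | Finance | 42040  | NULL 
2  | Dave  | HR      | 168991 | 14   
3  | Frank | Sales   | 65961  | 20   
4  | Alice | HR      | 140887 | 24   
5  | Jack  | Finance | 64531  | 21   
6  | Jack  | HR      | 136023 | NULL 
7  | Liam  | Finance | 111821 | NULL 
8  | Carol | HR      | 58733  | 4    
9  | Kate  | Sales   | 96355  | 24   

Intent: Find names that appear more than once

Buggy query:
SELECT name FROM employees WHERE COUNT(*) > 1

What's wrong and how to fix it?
Bug: WHERE can't reference COUNT(*); aggregates are computed after WHERE

Fix: Group first, then use HAVING for the count condition

Corrected query:
SELECT name FROM employees GROUP BY name HAVING COUNT(*) > 1

Result:
name
----
Jack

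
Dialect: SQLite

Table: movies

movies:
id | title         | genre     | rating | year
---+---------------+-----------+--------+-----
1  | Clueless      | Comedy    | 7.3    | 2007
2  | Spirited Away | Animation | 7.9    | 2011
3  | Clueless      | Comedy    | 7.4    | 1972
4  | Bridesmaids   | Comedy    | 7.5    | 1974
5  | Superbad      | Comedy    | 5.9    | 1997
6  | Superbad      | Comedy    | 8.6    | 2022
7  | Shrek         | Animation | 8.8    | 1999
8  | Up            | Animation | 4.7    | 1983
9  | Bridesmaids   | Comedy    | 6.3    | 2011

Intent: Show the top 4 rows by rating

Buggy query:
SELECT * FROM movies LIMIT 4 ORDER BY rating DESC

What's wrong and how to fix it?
Bug: ORDER BY cannot follow LIMIT; LIMIT is the final clause

Fix: Swap the clauses: ORDER BY first, then LIMIT

Corrected query:
SELECT * FROM movies ORDER BY rating DESC LIMIT 4

Result:
id | title         | genre     | rating | year
---+---------------+-----------+--------+-----
7  | Shrek         | Animation | 8.8    | 1999
6  | Superbad      | Comedy    | 8.6    | 2022
2  | Spirited Away | Animation | 7.9    | 2011
4  | Bridesmaids   | Comedy    | 7.5    | 1974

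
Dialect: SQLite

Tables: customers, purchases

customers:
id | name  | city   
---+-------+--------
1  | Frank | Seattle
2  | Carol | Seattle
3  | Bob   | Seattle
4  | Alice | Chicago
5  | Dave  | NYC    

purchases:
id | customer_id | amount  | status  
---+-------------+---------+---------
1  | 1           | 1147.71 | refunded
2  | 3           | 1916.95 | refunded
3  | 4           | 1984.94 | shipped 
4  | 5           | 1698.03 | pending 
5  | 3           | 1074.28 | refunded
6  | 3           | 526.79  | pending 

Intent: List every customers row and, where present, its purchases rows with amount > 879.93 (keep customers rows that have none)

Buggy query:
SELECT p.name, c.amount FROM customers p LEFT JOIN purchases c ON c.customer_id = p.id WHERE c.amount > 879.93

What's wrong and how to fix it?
Bug: A WHERE condition on the right-hand table after LEFT JOIN drops unmatched parents

Fix: Put 'c.amount > 879.93' in the JOIN's ON clause instead of WHERE

Corrected query:
SELECT p.name, c.amount FROM customers p LEFT JOIN purchases c ON c.customer_id = p.id AND c.amount > 879.93

Result:
name  | amount 
------+--------
Frank | 1147.71
Carol | NULL   
Bob   | 1074.28
Bob   | 1916.95
Alice | 1984.94
Dave  | 1698.03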